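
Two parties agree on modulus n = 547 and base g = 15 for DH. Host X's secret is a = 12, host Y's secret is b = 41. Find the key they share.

460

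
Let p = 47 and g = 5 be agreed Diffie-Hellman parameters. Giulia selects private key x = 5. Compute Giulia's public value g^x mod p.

23

Public value = 5^5 mod 47.
5^1 ≡ 5 (mod 47)
5^2 = (5^1)^2 ≡ 5^2 = 25 ≡ 25 (mod 47)
5^4 = (5^2)^2 ≡ 25^2 = 625 ≡ 14 (mod 47)
5^5 = 5^4 · 5^1 ≡ 14 · 5 ≡ 23 (mod 47).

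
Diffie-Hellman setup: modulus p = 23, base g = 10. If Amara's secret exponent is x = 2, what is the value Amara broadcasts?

Public value = 10^2 (mod 23).
10^1 ≡ 10 (mod 23)
10^2 = (10^1)^2 ≡ 10^2 = 100 ≡ 8 (mod 23)

8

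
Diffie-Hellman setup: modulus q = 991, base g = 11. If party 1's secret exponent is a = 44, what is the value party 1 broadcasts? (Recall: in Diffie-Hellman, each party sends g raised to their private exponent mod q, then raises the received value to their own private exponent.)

119

Public value = 11^44 (mod 991).
11^1 ≡ 11 (mod 991)
11^2 = (11^1)^2 ≡ 11^2 = 121 ≡ 121 (mod 991)
11^4 = (11^2)^2 ≡ 121^2 = 14641 ≡ 767 (mod 991)
11^8 = (11^4)^2 ≡ 767^2 = 588289 ≡ 626 (mod 991)
11^16 = (11^8)^2 ≡ 626^2 = 391876 ≡ 431 (mod 991)
11^32 = (11^16)^2 ≡ 431^2 = 185761 ≡ 444 (mod 991)
11^44 = 11^32 · 11^8 · 11^4 ≡ 444 · 626 · 767 ≡ 119 (mod 991).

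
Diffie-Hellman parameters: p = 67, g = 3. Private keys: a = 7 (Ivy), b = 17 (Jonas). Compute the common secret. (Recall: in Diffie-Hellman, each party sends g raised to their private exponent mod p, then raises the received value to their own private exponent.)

52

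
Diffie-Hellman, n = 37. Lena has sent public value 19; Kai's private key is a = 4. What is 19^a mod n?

Shared key K = 19^4 mod 37.
19^1 ≡ 19 (mod 37)
19^2 = (19^1)^2 ≡ 19^2 = 361 ≡ 28 (mod 37)
19^4 = (19^2)^2 ≡ 28^2 = 784 ≡ 7 (mod 37)

7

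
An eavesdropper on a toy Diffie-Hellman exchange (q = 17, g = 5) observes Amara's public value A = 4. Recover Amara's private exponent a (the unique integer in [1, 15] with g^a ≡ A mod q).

Try successive powers of 5 modulo 17:
5^1 ≡ 5
5^2 ≡ 8
5^3 ≡ 6
5^4 ≡ 13
5^5 ≡ 14
5^6 ≡ 2
5^7 ≡ 10
5^8 ≡ 16
5^9 ≡ 12
5^10 ≡ 9
5^11 ≡ 11
5^12 ≡ 4
Found: a = 12.

12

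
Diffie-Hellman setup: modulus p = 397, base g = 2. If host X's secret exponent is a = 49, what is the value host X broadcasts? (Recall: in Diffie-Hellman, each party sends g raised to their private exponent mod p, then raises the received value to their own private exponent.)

32

Public value = 2^49 mod 397.
2^1 ≡ 2 (mod 397)
2^2 = (2^1)^2 ≡ 2^2 = 4 ≡ 4 (mod 397)
2^4 = (2^2)^2 ≡ 4^2 = 16 ≡ 16 (mod 397)
2^8 = (2^4)^2 ≡ 16^2 = 256 ≡ 256 (mod 397)
2^16 = (2^8)^2 ≡ 256^2 = 65536 ≡ 31 (mod 397)
2^32 = (2^16)^2 ≡ 31^2 = 961 ≡ 167 (mod 397)
2^49 = 2^32 · 2^16 · 2^1 ≡ 167 · 31 · 2 ≡ 32 (mod 397).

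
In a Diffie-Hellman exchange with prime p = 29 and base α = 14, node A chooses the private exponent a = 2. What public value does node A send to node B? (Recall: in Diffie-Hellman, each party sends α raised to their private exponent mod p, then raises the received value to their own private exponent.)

22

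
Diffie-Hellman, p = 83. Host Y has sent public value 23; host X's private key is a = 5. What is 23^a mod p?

25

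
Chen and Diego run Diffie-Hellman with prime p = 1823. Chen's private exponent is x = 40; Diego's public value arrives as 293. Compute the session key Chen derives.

Shared key K = 293^40 mod 1823.
293^1 ≡ 293 (mod 1823)
293^2 = (293^1)^2 ≡ 293^2 = 85849 ≡ 168 (mod 1823)
293^4 = (293^2)^2 ≡ 168^2 = 28224 ≡ 879 (mod 1823)
293^8 = (293^4)^2 ≡ 879^2 = 772641 ≡ 1512 (mod 1823)
293^16 = (293^8)^2 ≡ 1512^2 = 2286144 ≡ 102 (mod 1823)
293^32 = (293^16)^2 ≡ 102^2 = 10404 ≡ 1289 (mod 1823)
293^40 = 293^32 · 293^8 ≡ 1289 · 1512 ≡ 181 (mod 1823).

181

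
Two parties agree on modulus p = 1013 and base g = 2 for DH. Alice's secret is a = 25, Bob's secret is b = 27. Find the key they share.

Bob sends B = g^b mod p = 2^27 mod 1013.
2^1 ≡ 2 (mod 1013)
2^2 = (2^1)^2 ≡ 2^2 = 4 ≡ 4 (mod 1013)
2^4 = (2^2)^2 ≡ 4^2 = 16 ≡ 16 (mod 1013)
2^8 = (2^4)^2 ≡ 16^2 = 256 ≡ 256 (mod 1013)
2^16 = (2^8)^2 ≡ 256^2 = 65536 ≡ 704 (mod 1013)
2^27 = 2^16 · 2^8 · 2^2 · 2^1 ≡ 704 · 256 · 4 · 2 ≡ 293 (mod 1013).
So B = 293. Alice then computes K = B^a mod p = 293^25 mod 1013.
293^1 ≡ 293 (mod 1013)
293^2 = (293^1)^2 ≡ 293^2 = 85849 ≡ 757 (mod 1013)
293^4 = (293^2)^2 ≡ 757^2 = 573049 ≡ 704 (mod 1013)
293^8 = (293^4)^2 ≡ 704^2 = 495616 ≡ 259 (mod 1013)
293^16 = (293^8)^2 ≡ 259^2 = 67081 ≡ 223 (mod 1013)
293^25 = 293^16 · 293^8 · 293^1 ≡ 223 · 259 · 293 ≡ 636 (mod 1013).

636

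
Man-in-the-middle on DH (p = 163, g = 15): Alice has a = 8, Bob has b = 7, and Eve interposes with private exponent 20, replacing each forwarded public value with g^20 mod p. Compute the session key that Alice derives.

Alice receives Eve's public value M = 15^20 mod 163 instead of the honest one.
15^1 ≡ 15 (mod 163)
15^2 = (15^1)^2 ≡ 15^2 = 225 ≡ 62 (mod 163)
15^4 = (15^2)^2 ≡ 62^2 = 3844 ≡ 95 (mod 163)
15^8 = (15^4)^2 ≡ 95^2 = 9025 ≡ 60 (mod 163)
15^16 = (15^8)^2 ≡ 60^2 = 3600 ≡ 14 (mod 163)
15^20 = 15^16 · 15^4 ≡ 14 · 95 ≡ 26 (mod 163).
So M = 26. Alice computes K = M^8 mod 163.
26^1 ≡ 26 (mod 163)
26^2 = (26^1)^2 ≡ 26^2 = 676 ≡ 24 (mod 163)
26^4 = (26^2)^2 ≡ 24^2 = 576 ≡ 87 (mod 163)
26^8 = (26^4)^2 ≡ 87^2 = 7569 ≡ 71 (mod 163)

71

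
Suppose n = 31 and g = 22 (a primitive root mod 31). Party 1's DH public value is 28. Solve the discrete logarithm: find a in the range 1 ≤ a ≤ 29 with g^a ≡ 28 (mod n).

Try successive powers of 22 modulo 31:
22^1 ≡ 22
22^2 ≡ 19
22^3 ≡ 15
22^4 ≡ 20
22^5 ≡ 6
22^6 ≡ 8
22^7 ≡ 21
22^8 ≡ 28
Found: a = 8.

8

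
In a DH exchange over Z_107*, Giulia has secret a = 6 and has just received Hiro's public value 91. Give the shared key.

Shared key K = 91^6 mod 107.
91^1 ≡ 91 (mod 107)
91^2 = (91^1)^2 ≡ 91^2 = 8281 ≡ 42 (mod 107)
91^4 = (91^2)^2 ≡ 42^2 = 1764 ≡ 52 (mod 107)
91^6 = 91^4 · 91^2 ≡ 52 · 42 ≡ 44 (mod 107).

44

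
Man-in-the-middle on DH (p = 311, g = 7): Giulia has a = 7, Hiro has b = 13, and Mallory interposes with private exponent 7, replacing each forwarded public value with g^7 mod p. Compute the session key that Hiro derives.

Hiro receives Mallory's public value M = 7^7 mod 311 instead of the honest one.
7^1 ≡ 7 (mod 311)
7^2 = (7^1)^2 ≡ 7^2 = 49 ≡ 49 (mod 311)
7^4 = (7^2)^2 ≡ 49^2 = 2401 ≡ 224 (mod 311)
7^7 = 7^4 · 7^2 · 7^1 ≡ 224 · 49 · 7 ≡ 15 (mod 311).
So M = 15. Hiro computes K = M^13 mod 311.
15^1 ≡ 15 (mod 311)
15^2 = (15^1)^2 ≡ 15^2 = 225 ≡ 225 (mod 311)
15^4 = (15^2)^2 ≡ 225^2 = 50625 ≡ 243 (mod 311)
15^8 = (15^4)^2 ≡ 243^2 = 59049 ≡ 270 (mod 311)
15^13 = 15^8 · 15^4 · 15^1 ≡ 270 · 243 · 15 ≡ 146 (mod 311).

146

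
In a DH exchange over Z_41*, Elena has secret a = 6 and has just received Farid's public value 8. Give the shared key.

Shared key K = 8^6 mod 41.
8^1 ≡ 8 (mod 41)
8^2 = (8^1)^2 ≡ 8^2 = 64 ≡ 23 (mod 41)
8^4 = (8^2)^2 ≡ 23^2 = 529 ≡ 37 (mod 41)
8^6 = 8^4 · 8^2 ≡ 37 · 23 ≡ 31 (mod 41).

31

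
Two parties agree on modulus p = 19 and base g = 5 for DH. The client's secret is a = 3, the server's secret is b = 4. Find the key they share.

The client sends A = g^a mod p = 5^3 mod 19.
5^1 ≡ 5 (mod 19)
5^2 = (5^1)^2 ≡ 5^2 = 25 ≡ 6 (mod 19)
5^3 = 5^2 · 5^1 ≡ 6 · 5 ≡ 11 (mod 19).
So A = 11. The server then computes K = A^b mod p = 11^4 mod 19.
11^1 ≡ 11 (mod 19)
11^2 = (11^1)^2 ≡ 11^2 = 121 ≡ 7 (mod 19)
11^4 = (11^2)^2 ≡ 7^2 = 49 ≡ 11 (mod 19)

11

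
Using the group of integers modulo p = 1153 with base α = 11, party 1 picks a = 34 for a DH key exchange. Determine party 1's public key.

Public value = 11^34 (mod 1153).
11^1 ≡ 11 (mod 1153)
11^2 = (11^1)^2 ≡ 11^2 = 121 ≡ 121 (mod 1153)
11^4 = (11^2)^2 ≡ 121^2 = 14641 ≡ 805 (mod 1153)
11^8 = (11^4)^2 ≡ 805^2 = 648025 ≡ 39 (mod 1153)
11^16 = (11^8)^2 ≡ 39^2 = 1521 ≡ 368 (mod 1153)
11^32 = (11^16)^2 ≡ 368^2 = 135424 ≡ 523 (mod 1153)
11^34 = 11^32 · 11^2 ≡ 523 · 121 ≡ 1021 (mod 1153).

1021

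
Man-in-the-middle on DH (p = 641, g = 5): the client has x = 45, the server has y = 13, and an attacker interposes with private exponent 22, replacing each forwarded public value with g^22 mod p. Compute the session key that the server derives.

The server receives an attacker's public value M = 5^22 mod 641 instead of the honest one.
5^1 ≡ 5 (mod 641)
5^2 = (5^1)^2 ≡ 5^2 = 25 ≡ 25 (mod 641)
5^4 = (5^2)^2 ≡ 25^2 = 625 ≡ 625 (mod 641)
5^8 = (5^4)^2 ≡ 625^2 = 390625 ≡ 256 (mod 641)
5^16 = (5^8)^2 ≡ 256^2 = 65536 ≡ 154 (mod 641)
5^22 = 5^16 · 5^4 · 5^2 ≡ 154 · 625 · 25 ≡ 577 (mod 641).
So M = 577. The server computes K = M^13 mod 641.
577^1 ≡ 577 (mod 641)
577^2 = (577^1)^2 ≡ 577^2 = 332929 ≡ 250 (mod 641)
577^4 = (577^2)^2 ≡ 250^2 = 62500 ≡ 323 (mod 641)
577^8 = (577^4)^2 ≡ 323^2 = 104329 ≡ 487 (mod 641)
577^13 = 577^8 · 577^4 · 577^1 ≡ 487 · 323 · 577 ≡ 282 (mod 641).

282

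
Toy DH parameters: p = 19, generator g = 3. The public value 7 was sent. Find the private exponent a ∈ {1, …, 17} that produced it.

Try successive powers of 3 modulo 19:
3^1 ≡ 3
3^2 ≡ 9
3^3 ≡ 8
3^4 ≡ 5
3^5 ≡ 15
3^6 ≡ 7
Found: a = 6.

6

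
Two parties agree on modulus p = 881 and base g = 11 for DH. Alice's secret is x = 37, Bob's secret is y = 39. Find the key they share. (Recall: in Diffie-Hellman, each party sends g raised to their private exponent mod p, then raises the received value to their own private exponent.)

840

Bob sends B = g^y mod p = 11^39 mod 881.
11^1 ≡ 11 (mod 881)
11^2 = (11^1)^2 ≡ 11^2 = 121 ≡ 121 (mod 881)
11^4 = (11^2)^2 ≡ 121^2 = 14641 ≡ 545 (mod 881)
11^8 = (11^4)^2 ≡ 545^2 = 297025 ≡ 128 (mod 881)
11^16 = (11^8)^2 ≡ 128^2 = 16384 ≡ 526 (mod 881)
11^32 = (11^16)^2 ≡ 526^2 = 276676 ≡ 42 (mod 881)
11^39 = 11^32 · 11^4 · 11^2 · 11^1 ≡ 42 · 545 · 121 · 11 ≡ 729 (mod 881).
So B = 729. Alice then computes K = B^x mod p = 729^37 mod 881.
729^1 ≡ 729 (mod 881)
729^2 = (729^1)^2 ≡ 729^2 = 531441 ≡ 198 (mod 881)
729^4 = (729^2)^2 ≡ 198^2 = 39204 ≡ 440 (mod 881)
729^8 = (729^4)^2 ≡ 440^2 = 193600 ≡ 661 (mod 881)
729^16 = (729^8)^2 ≡ 661^2 = 436921 ≡ 826 (mod 881)
729^32 = (729^16)^2 ≡ 826^2 = 682276 ≡ 382 (mod 881)
729^37 = 729^32 · 729^4 · 729^1 ≡ 382 · 440 · 729 ≡ 840 (mod 881).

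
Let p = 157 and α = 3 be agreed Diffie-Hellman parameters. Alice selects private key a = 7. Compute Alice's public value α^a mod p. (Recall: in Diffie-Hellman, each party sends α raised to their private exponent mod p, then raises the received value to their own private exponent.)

Public value = 3^7 mod 157.
3^1 ≡ 3 (mod 157)
3^2 = (3^1)^2 ≡ 3^2 = 9 ≡ 9 (mod 157)
3^4 = (3^2)^2 ≡ 9^2 = 81 ≡ 81 (mod 157)
3^7 = 3^4 · 3^2 · 3^1 ≡ 81 · 9 · 3 ≡ 146 (mod 157).

146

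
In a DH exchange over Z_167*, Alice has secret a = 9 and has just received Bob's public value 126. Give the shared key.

84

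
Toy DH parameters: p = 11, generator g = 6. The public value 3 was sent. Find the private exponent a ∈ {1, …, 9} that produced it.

Try successive powers of 6 modulo 11:
6^1 ≡ 6
6^2 ≡ 3
Found: a = 2.

2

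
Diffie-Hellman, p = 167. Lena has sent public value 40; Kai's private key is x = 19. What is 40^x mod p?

Shared key K = 40^19 mod 167.
40^1 ≡ 40 (mod 167)
40^2 = (40^1)^2 ≡ 40^2 = 1600 ≡ 97 (mod 167)
40^4 = (40^2)^2 ≡ 97^2 = 9409 ≡ 57 (mod 167)
40^8 = (40^4)^2 ≡ 57^2 = 3249 ≡ 76 (mod 167)
40^16 = (40^8)^2 ≡ 76^2 = 5776 ≡ 98 (mod 167)
40^19 = 40^16 · 40^2 · 40^1 ≡ 98 · 97 · 40 ≡ 148 (mod 167).

148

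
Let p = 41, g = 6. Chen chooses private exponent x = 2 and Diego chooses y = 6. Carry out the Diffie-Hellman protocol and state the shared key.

4

Chen sends A = g^x mod p = 6^2 mod 41.
6^1 ≡ 6 (mod 41)
6^2 = (6^1)^2 ≡ 6^2 = 36 ≡ 36 (mod 41)
So A = 36. Diego then computes K = A^y mod p = 36^6 mod 41.
36^1 ≡ 36 (mod 41)
36^2 = (36^1)^2 ≡ 36^2 = 1296 ≡ 25 (mod 41)
36^4 = (36^2)^2 ≡ 25^2 = 625 ≡ 10 (mod 41)
36^6 = 36^4 · 36^2 ≡ 10 · 25 ≡ 4 (mod 41).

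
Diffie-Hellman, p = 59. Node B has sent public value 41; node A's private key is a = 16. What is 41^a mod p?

Shared key K = 41^16 mod 59.
41^1 ≡ 41 (mod 59)
41^2 = (41^1)^2 ≡ 41^2 = 1681 ≡ 29 (mod 59)
41^4 = (41^2)^2 ≡ 29^2 = 841 ≡ 15 (mod 59)
41^8 = (41^4)^2 ≡ 15^2 = 225 ≡ 48 (mod 59)
41^16 = (41^8)^2 ≡ 48^2 = 2304 ≡ 3 (mod 59)

3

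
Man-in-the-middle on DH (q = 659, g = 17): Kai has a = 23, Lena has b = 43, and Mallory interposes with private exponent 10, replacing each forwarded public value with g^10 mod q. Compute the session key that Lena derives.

Lena receives Mallory's public value M = 17^10 mod 659 instead of the honest one.
17^1 ≡ 17 (mod 659)
17^2 = (17^1)^2 ≡ 17^2 = 289 ≡ 289 (mod 659)
17^4 = (17^2)^2 ≡ 289^2 = 83521 ≡ 487 (mod 659)
17^8 = (17^4)^2 ≡ 487^2 = 237169 ≡ 588 (mod 659)
17^10 = 17^8 · 17^2 ≡ 588 · 289 ≡ 569 (mod 659).
So M = 569. Lena computes K = M^43 mod 659.
569^1 ≡ 569 (mod 659)
569^2 = (569^1)^2 ≡ 569^2 = 323761 ≡ 192 (mod 659)
569^4 = (569^2)^2 ≡ 192^2 = 36864 ≡ 619 (mod 659)
569^8 = (569^4)^2 ≡ 619^2 = 383161 ≡ 282 (mod 659)
569^16 = (569^8)^2 ≡ 282^2 = 79524 ≡ 444 (mod 659)
569^32 = (569^16)^2 ≡ 444^2 = 197136 ≡ 95 (mod 659)
569^43 = 569^32 · 569^8 · 569^2 · 569^1 ≡ 95 · 282 · 192 · 569 ≡ 484 (mod 659).

484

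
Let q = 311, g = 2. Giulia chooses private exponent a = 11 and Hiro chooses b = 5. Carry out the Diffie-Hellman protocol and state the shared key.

49

Hiro sends B = g^b mod q = 2^5 mod 311.
2^1 ≡ 2 (mod 311)
2^2 = (2^1)^2 ≡ 2^2 = 4 ≡ 4 (mod 311)
2^4 = (2^2)^2 ≡ 4^2 = 16 ≡ 16 (mod 311)
2^5 = 2^4 · 2^1 ≡ 16 · 2 ≡ 32 (mod 311).
So B = 32. Giulia then computes K = B^a mod q = 32^11 mod 311.
32^1 ≡ 32 (mod 311)
32^2 = (32^1)^2 ≡ 32^2 = 1024 ≡ 91 (mod 311)
32^4 = (32^2)^2 ≡ 91^2 = 8281 ≡ 195 (mod 311)
32^8 = (32^4)^2 ≡ 195^2 = 38025 ≡ 83 (mod 311)
32^11 = 32^8 · 32^2 · 32^1 ≡ 83 · 91 · 32 ≡ 49 (mod 311).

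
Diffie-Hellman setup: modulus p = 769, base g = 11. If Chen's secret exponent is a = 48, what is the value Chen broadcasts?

Public value = 11^48 (mod 769).
11^1 ≡ 11 (mod 769)
11^2 = (11^1)^2 ≡ 11^2 = 121 ≡ 121 (mod 769)
11^4 = (11^2)^2 ≡ 121^2 = 14641 ≡ 30 (mod 769)
11^8 = (11^4)^2 ≡ 30^2 = 900 ≡ 131 (mod 769)
11^16 = (11^8)^2 ≡ 131^2 = 17161 ≡ 243 (mod 769)
11^32 = (11^16)^2 ≡ 243^2 = 59049 ≡ 605 (mod 769)
11^48 = 11^32 · 11^16 ≡ 605 · 243 ≡ 136 (mod 769).

136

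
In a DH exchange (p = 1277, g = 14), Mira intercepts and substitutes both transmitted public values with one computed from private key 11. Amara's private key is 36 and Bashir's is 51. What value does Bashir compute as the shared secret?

Bashir receives Mira's public value M = 14^11 mod 1277 instead of the honest one.
14^1 ≡ 14 (mod 1277)
14^2 = (14^1)^2 ≡ 14^2 = 196 ≡ 196 (mod 1277)
14^4 = (14^2)^2 ≡ 196^2 = 38416 ≡ 106 (mod 1277)
14^8 = (14^4)^2 ≡ 106^2 = 11236 ≡ 1020 (mod 1277)
14^11 = 14^8 · 14^2 · 14^1 ≡ 1020 · 196 · 14 ≡ 973 (mod 1277).
So M = 973. Bashir computes K = M^51 mod 1277.
973^1 ≡ 973 (mod 1277)
973^2 = (973^1)^2 ≡ 973^2 = 946729 ≡ 472 (mod 1277)
973^4 = (973^2)^2 ≡ 472^2 = 222784 ≡ 586 (mod 1277)
973^8 = (973^4)^2 ≡ 586^2 = 343396 ≡ 1160 (mod 1277)
973^16 = (973^8)^2 ≡ 1160^2 = 1345600 ≡ 919 (mod 1277)
973^32 = (973^16)^2 ≡ 919^2 = 844561 ≡ 464 (mod 1277)
973^51 = 973^32 · 973^16 · 973^2 · 973^1 ≡ 464 · 919 · 472 · 973 ≡ 79 (mod 1277).

79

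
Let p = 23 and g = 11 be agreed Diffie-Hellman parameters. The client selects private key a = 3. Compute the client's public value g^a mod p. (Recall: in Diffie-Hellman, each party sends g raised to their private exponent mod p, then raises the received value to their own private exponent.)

20

Public value = 11^3 mod 23.
11^1 ≡ 11 (mod 23)
11^2 = (11^1)^2 ≡ 11^2 = 121 ≡ 6 (mod 23)
11^3 = 11^2 · 11^1 ≡ 6 · 11 ≡ 20 (mod 23).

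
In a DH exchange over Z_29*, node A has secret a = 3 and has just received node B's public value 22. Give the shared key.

5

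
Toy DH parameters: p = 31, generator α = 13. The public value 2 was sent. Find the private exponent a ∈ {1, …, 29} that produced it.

24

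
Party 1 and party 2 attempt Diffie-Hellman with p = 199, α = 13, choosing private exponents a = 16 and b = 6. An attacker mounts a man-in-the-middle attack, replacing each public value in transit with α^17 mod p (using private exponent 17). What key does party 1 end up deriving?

Party 1 receives an attacker's public value M = 13^17 mod 199 instead of the honest one.
13^1 ≡ 13 (mod 199)
13^2 = (13^1)^2 ≡ 13^2 = 169 ≡ 169 (mod 199)
13^4 = (13^2)^2 ≡ 169^2 = 28561 ≡ 104 (mod 199)
13^8 = (13^4)^2 ≡ 104^2 = 10816 ≡ 70 (mod 199)
13^16 = (13^8)^2 ≡ 70^2 = 4900 ≡ 124 (mod 199)
13^17 = 13^16 · 13^1 ≡ 124 · 13 ≡ 20 (mod 199).
So M = 20. Party 1 computes K = M^16 mod 199.
20^1 ≡ 20 (mod 199)
20^2 = (20^1)^2 ≡ 20^2 = 400 ≡ 2 (mod 199)
20^4 = (20^2)^2 ≡ 2^2 = 4 ≡ 4 (mod 199)
20^8 = (20^4)^2 ≡ 4^2 = 16 ≡ 16 (mod 199)
20^16 = (20^8)^2 ≡ 16^2 = 256 ≡ 57 (mod 199)

57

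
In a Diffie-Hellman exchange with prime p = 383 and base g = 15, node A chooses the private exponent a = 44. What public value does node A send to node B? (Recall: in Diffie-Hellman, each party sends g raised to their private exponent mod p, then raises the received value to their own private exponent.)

103

Public value = 15^44 (mod 383).
15^1 ≡ 15 (mod 383)
15^2 = (15^1)^2 ≡ 15^2 = 225 ≡ 225 (mod 383)
15^4 = (15^2)^2 ≡ 225^2 = 50625 ≡ 69 (mod 383)
15^8 = (15^4)^2 ≡ 69^2 = 4761 ≡ 165 (mod 383)
15^16 = (15^8)^2 ≡ 165^2 = 27225 ≡ 32 (mod 383)
15^32 = (15^16)^2 ≡ 32^2 = 1024 ≡ 258 (mod 383)
15^44 = 15^32 · 15^8 · 15^4 ≡ 258 · 165 · 69 ≡ 103 (mod 383).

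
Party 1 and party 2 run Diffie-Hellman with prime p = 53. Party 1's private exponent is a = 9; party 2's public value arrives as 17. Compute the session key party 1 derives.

Shared key K = 17^9 mod 53.
17^1 ≡ 17 (mod 53)
17^2 = (17^1)^2 ≡ 17^2 = 289 ≡ 24 (mod 53)
17^4 = (17^2)^2 ≡ 24^2 = 576 ≡ 46 (mod 53)
17^8 = (17^4)^2 ≡ 46^2 = 2116 ≡ 49 (mod 53)
17^9 = 17^8 · 17^1 ≡ 49 · 17 ≡ 38 (mod 53).

38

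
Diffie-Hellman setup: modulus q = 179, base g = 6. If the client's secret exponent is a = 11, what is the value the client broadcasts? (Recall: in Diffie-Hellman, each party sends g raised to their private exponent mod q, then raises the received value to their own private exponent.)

35

Public value = 6^11 mod 179.
6^1 ≡ 6 (mod 179)
6^2 = (6^1)^2 ≡ 6^2 = 36 ≡ 36 (mod 179)
6^4 = (6^2)^2 ≡ 36^2 = 1296 ≡ 43 (mod 179)
6^8 = (6^4)^2 ≡ 43^2 = 1849 ≡ 59 (mod 179)
6^11 = 6^8 · 6^2 · 6^1 ≡ 59 · 36 · 6 ≡ 35 (mod 179).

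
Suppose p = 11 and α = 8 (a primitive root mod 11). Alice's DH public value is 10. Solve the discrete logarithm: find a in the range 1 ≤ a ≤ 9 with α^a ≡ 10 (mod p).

Try successive powers of 8 modulo 11:
8^1 ≡ 8
8^2 ≡ 9
8^3 ≡ 6
8^4 ≡ 4
8^5 ≡ 10
Found: a = 5.

5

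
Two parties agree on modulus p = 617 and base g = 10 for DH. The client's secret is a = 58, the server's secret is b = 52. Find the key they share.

The client sends A = g^a mod p = 10^58 mod 617.
10^1 ≡ 10 (mod 617)
10^2 = (10^1)^2 ≡ 10^2 = 100 ≡ 100 (mod 617)
10^4 = (10^2)^2 ≡ 100^2 = 10000 ≡ 128 (mod 617)
10^8 = (10^4)^2 ≡ 128^2 = 16384 ≡ 342 (mod 617)
10^16 = (10^8)^2 ≡ 342^2 = 116964 ≡ 351 (mod 617)
10^32 = (10^16)^2 ≡ 351^2 = 123201 ≡ 418 (mod 617)
10^58 = 10^32 · 10^16 · 10^8 · 10^2 ≡ 418 · 351 · 342 · 100 ≡ 15 (mod 617).
So A = 15. The server then computes K = A^b mod p = 15^52 mod 617.
15^1 ≡ 15 (mod 617)
15^2 = (15^1)^2 ≡ 15^2 = 225 ≡ 225 (mod 617)
15^4 = (15^2)^2 ≡ 225^2 = 50625 ≡ 31 (mod 617)
15^8 = (15^4)^2 ≡ 31^2 = 961 ≡ 344 (mod 617)
15^16 = (15^8)^2 ≡ 344^2 = 118336 ≡ 489 (mod 617)
15^32 = (15^16)^2 ≡ 489^2 = 239121 ≡ 342 (mod 617)
15^52 = 15^32 · 15^16 · 15^4 ≡ 342 · 489 · 31 ≡ 344 (mod 617).

344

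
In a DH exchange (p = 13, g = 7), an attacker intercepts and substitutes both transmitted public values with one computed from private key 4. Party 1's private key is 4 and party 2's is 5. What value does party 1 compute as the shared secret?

Party 1 receives an attacker's public value M = 7^4 mod 13 instead of the honest one.
7^1 ≡ 7 (mod 13)
7^2 = (7^1)^2 ≡ 7^2 = 49 ≡ 10 (mod 13)
7^4 = (7^2)^2 ≡ 10^2 = 100 ≡ 9 (mod 13)
So M = 9. Party 1 computes K = M^4 mod 13.
9^1 ≡ 9 (mod 13)
9^2 = (9^1)^2 ≡ 9^2 = 81 ≡ 3 (mod 13)
9^4 = (9^2)^2 ≡ 3^2 = 9 ≡ 9 (mod 13)

9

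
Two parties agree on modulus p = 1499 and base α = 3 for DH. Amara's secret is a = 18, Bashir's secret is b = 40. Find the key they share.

909

Bashir sends B = α^b mod p = 3^40 mod 1499.
3^1 ≡ 3 (mod 1499)
3^2 = (3^1)^2 ≡ 3^2 = 9 ≡ 9 (mod 1499)
3^4 = (3^2)^2 ≡ 9^2 = 81 ≡ 81 (mod 1499)
3^8 = (3^4)^2 ≡ 81^2 = 6561 ≡ 565 (mod 1499)
3^16 = (3^8)^2 ≡ 565^2 = 319225 ≡ 1437 (mod 1499)
3^32 = (3^16)^2 ≡ 1437^2 = 2064969 ≡ 846 (mod 1499)
3^40 = 3^32 · 3^8 ≡ 846 · 565 ≡ 1308 (mod 1499).
So B = 1308. Amara then computes K = B^a mod p = 1308^18 mod 1499.
1308^1 ≡ 1308 (mod 1499)
1308^2 = (1308^1)^2 ≡ 1308^2 = 1710864 ≡ 505 (mod 1499)
1308^4 = (1308^2)^2 ≡ 505^2 = 255025 ≡ 195 (mod 1499)
1308^8 = (1308^4)^2 ≡ 195^2 = 38025 ≡ 550 (mod 1499)
1308^16 = (1308^8)^2 ≡ 550^2 = 302500 ≡ 1201 (mod 1499)
1308^18 = 1308^16 · 1308^2 ≡ 1201 · 505 ≡ 909 (mod 1499).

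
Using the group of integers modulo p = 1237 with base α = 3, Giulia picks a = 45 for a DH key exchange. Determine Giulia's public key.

Public value = 3^{45} \pmod{1237}.
3^1 ≡ 3 (mod 1237)
3^2 = (3^1)^2 ≡ 3^2 = 9 ≡ 9 (mod 1237)
3^4 = (3^2)^2 ≡ 9^2 = 81 ≡ 81 (mod 1237)
3^8 = (3^4)^2 ≡ 81^2 = 6561 ≡ 376 (mod 1237)
3^16 = (3^8)^2 ≡ 376^2 = 141376 ≡ 358 (mod 1237)
3^32 = (3^16)^2 ≡ 358^2 = 128164 ≡ 753 (mod 1237)
3^45 = 3^32 · 3^8 · 3^4 · 3^1 ≡ 753 · 376 · 81 · 3 ≡ 638 (mod 1237).

638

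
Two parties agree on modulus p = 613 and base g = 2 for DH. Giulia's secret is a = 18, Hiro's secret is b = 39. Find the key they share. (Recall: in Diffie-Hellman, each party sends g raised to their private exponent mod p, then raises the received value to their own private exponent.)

226

Hiro sends B = g^b mod p = 2^39 mod 613.
2^1 ≡ 2 (mod 613)
2^2 = (2^1)^2 ≡ 2^2 = 4 ≡ 4 (mod 613)
2^4 = (2^2)^2 ≡ 4^2 = 16 ≡ 16 (mod 613)
2^8 = (2^4)^2 ≡ 16^2 = 256 ≡ 256 (mod 613)
2^16 = (2^8)^2 ≡ 256^2 = 65536 ≡ 558 (mod 613)
2^32 = (2^16)^2 ≡ 558^2 = 311364 ≡ 573 (mod 613)
2^39 = 2^32 · 2^4 · 2^2 · 2^1 ≡ 573 · 16 · 4 · 2 ≡ 397 (mod 613).
So B = 397. Giulia then computes K = B^a mod p = 397^18 mod 613.
397^1 ≡ 397 (mod 613)
397^2 = (397^1)^2 ≡ 397^2 = 157609 ≡ 68 (mod 613)
397^4 = (397^2)^2 ≡ 68^2 = 4624 ≡ 333 (mod 613)
397^8 = (397^4)^2 ≡ 333^2 = 110889 ≡ 549 (mod 613)
397^16 = (397^8)^2 ≡ 549^2 = 301401 ≡ 418 (mod 613)
397^18 = 397^16 · 397^2 ≡ 418 · 68 ≡ 226 (mod 613).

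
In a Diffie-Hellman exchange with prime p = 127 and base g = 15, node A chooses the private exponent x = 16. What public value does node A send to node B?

70

Public value = 15^16 mod 127.
15^1 ≡ 15 (mod 127)
15^2 = (15^1)^2 ≡ 15^2 = 225 ≡ 98 (mod 127)
15^4 = (15^2)^2 ≡ 98^2 = 9604 ≡ 79 (mod 127)
15^8 = (15^4)^2 ≡ 79^2 = 6241 ≡ 18 (mod 127)
15^16 = (15^8)^2 ≡ 18^2 = 324 ≡ 70 (mod 127)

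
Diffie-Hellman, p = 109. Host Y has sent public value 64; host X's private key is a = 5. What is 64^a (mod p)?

46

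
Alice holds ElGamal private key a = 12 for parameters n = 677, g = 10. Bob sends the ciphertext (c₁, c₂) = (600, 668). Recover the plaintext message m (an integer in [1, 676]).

46

Shared mask s = c₁^a mod n = 600^12 mod 677.
600^1 ≡ 600 (mod 677)
600^2 = (600^1)^2 ≡ 600^2 = 360000 ≡ 513 (mod 677)
600^4 = (600^2)^2 ≡ 513^2 = 263169 ≡ 493 (mod 677)
600^8 = (600^4)^2 ≡ 493^2 = 243049 ≡ 6 (mod 677)
600^12 = 600^8 · 600^4 ≡ 6 · 493 ≡ 250 (mod 677).
So s = 250; s⁻¹ ≡ 371 (mod 677).
m = c₂ · s⁻¹ mod 677 = 668 · 371 mod 677 = 46.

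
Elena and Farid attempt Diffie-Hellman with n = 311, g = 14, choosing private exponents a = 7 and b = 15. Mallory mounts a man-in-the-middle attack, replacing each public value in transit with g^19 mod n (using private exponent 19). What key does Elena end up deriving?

294

Elena receives Mallory's public value M = 14^19 mod 311 instead of the honest one.
14^1 ≡ 14 (mod 311)
14^2 = (14^1)^2 ≡ 14^2 = 196 ≡ 196 (mod 311)
14^4 = (14^2)^2 ≡ 196^2 = 38416 ≡ 163 (mod 311)
14^8 = (14^4)^2 ≡ 163^2 = 26569 ≡ 134 (mod 311)
14^16 = (14^8)^2 ≡ 134^2 = 17956 ≡ 229 (mod 311)
14^19 = 14^16 · 14^2 · 14^1 ≡ 229 · 196 · 14 ≡ 156 (mod 311).
So M = 156. Elena computes K = M^7 mod 311.
156^1 ≡ 156 (mod 311)
156^2 = (156^1)^2 ≡ 156^2 = 24336 ≡ 78 (mod 311)
156^4 = (156^2)^2 ≡ 78^2 = 6084 ≡ 175 (mod 311)
156^7 = 156^4 · 156^2 · 156^1 ≡ 175 · 78 · 156 ≡ 294 (mod 311).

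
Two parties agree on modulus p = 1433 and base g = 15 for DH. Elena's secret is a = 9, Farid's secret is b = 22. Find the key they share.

Elena sends A = g^a mod p = 15^9 mod 1433.
15^1 ≡ 15 (mod 1433)
15^2 = (15^1)^2 ≡ 15^2 = 225 ≡ 225 (mod 1433)
15^4 = (15^2)^2 ≡ 225^2 = 50625 ≡ 470 (mod 1433)
15^8 = (15^4)^2 ≡ 470^2 = 220900 ≡ 218 (mod 1433)
15^9 = 15^8 · 15^1 ≡ 218 · 15 ≡ 404 (mod 1433).
So A = 404. Farid then computes K = A^b mod p = 404^22 mod 1433.
404^1 ≡ 404 (mod 1433)
404^2 = (404^1)^2 ≡ 404^2 = 163216 ≡ 1287 (mod 1433)
404^4 = (404^2)^2 ≡ 1287^2 = 1656369 ≡ 1254 (mod 1433)
404^8 = (404^4)^2 ≡ 1254^2 = 1572516 ≡ 515 (mod 1433)
404^16 = (404^8)^2 ≡ 515^2 = 265225 ≡ 120 (mod 1433)
404^22 = 404^16 · 404^4 · 404^2 ≡ 120 · 1254 · 1287 ≡ 676 (mod 1433).

676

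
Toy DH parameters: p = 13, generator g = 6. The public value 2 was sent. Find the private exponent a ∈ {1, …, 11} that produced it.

5

Try successive powers of 6 modulo 13:
6^1 ≡ 6
6^2 ≡ 10
6^3 ≡ 8
6^4 ≡ 9
6^5 ≡ 2
Found: a = 5.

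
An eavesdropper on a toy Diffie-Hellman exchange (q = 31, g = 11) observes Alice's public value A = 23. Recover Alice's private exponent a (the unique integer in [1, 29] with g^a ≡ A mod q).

9

Try successive powers of 11 modulo 31:
11^1 ≡ 11
11^2 ≡ 28
11^3 ≡ 29
11^4 ≡ 9
11^5 ≡ 6
11^6 ≡ 4
11^7 ≡ 13
11^8 ≡ 19
11^9 ≡ 23
Found: a = 9.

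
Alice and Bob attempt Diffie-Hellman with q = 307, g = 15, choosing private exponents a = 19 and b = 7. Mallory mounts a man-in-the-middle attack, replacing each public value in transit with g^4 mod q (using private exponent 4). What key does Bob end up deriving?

Bob receives Mallory's public value M = 15^4 mod 307 instead of the honest one.
15^1 ≡ 15 (mod 307)
15^2 = (15^1)^2 ≡ 15^2 = 225 ≡ 225 (mod 307)
15^4 = (15^2)^2 ≡ 225^2 = 50625 ≡ 277 (mod 307)
So M = 277. Bob computes K = M^7 mod 307.
277^1 ≡ 277 (mod 307)
277^2 = (277^1)^2 ≡ 277^2 = 76729 ≡ 286 (mod 307)
277^4 = (277^2)^2 ≡ 286^2 = 81796 ≡ 134 (mod 307)
277^7 = 277^4 · 277^2 · 277^1 ≡ 134 · 286 · 277 ≡ 302 (mod 307).

302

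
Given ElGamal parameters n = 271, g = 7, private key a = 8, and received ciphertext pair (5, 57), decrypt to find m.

136

Shared mask s = c₁^a mod n = 5^8 mod 271.
5^1 ≡ 5 (mod 271)
5^2 = (5^1)^2 ≡ 5^2 = 25 ≡ 25 (mod 271)
5^4 = (5^2)^2 ≡ 25^2 = 625 ≡ 83 (mod 271)
5^8 = (5^4)^2 ≡ 83^2 = 6889 ≡ 114 (mod 271)
So s = 114; s⁻¹ ≡ 126 (mod 271).
m = c₂ · s⁻¹ mod 271 = 57 · 126 mod 271 = 136.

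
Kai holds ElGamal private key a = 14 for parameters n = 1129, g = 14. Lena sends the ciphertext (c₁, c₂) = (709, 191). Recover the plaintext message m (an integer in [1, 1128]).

145

Shared mask s = c₁^a mod n = 709^14 mod 1129.
709^1 ≡ 709 (mod 1129)
709^2 = (709^1)^2 ≡ 709^2 = 502681 ≡ 276 (mod 1129)
709^4 = (709^2)^2 ≡ 276^2 = 76176 ≡ 533 (mod 1129)
709^8 = (709^4)^2 ≡ 533^2 = 284089 ≡ 710 (mod 1129)
709^14 = 709^8 · 709^4 · 709^2 ≡ 710 · 533 · 276 ≡ 632 (mod 1129).
So s = 632; s⁻¹ ≡ 184 (mod 1129).
m = c₂ · s⁻¹ mod 1129 = 191 · 184 mod 1129 = 145.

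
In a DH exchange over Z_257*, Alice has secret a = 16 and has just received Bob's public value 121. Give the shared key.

256

Shared key K = 121^16 mod 257.
121^1 ≡ 121 (mod 257)
121^2 = (121^1)^2 ≡ 121^2 = 14641 ≡ 249 (mod 257)
121^4 = (121^2)^2 ≡ 249^2 = 62001 ≡ 64 (mod 257)
121^8 = (121^4)^2 ≡ 64^2 = 4096 ≡ 241 (mod 257)
121^16 = (121^8)^2 ≡ 241^2 = 58081 ≡ 256 (mod 257)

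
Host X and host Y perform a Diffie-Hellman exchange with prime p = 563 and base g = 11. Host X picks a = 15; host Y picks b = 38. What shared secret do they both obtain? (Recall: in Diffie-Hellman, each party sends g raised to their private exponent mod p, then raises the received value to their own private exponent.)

Host X sends A = g^a mod p = 11^15 mod 563.
11^1 ≡ 11 (mod 563)
11^2 = (11^1)^2 ≡ 11^2 = 121 ≡ 121 (mod 563)
11^4 = (11^2)^2 ≡ 121^2 = 14641 ≡ 3 (mod 563)
11^8 = (11^4)^2 ≡ 3^2 = 9 ≡ 9 (mod 563)
11^15 = 11^8 · 11^4 · 11^2 · 11^1 ≡ 9 · 3 · 121 · 11 ≡ 468 (mod 563).
So A = 468. Host Y then computes K = A^b mod p = 468^38 mod 563.
468^1 ≡ 468 (mod 563)
468^2 = (468^1)^2 ≡ 468^2 = 219024 ≡ 17 (mod 563)
468^4 = (468^2)^2 ≡ 17^2 = 289 ≡ 289 (mod 563)
468^8 = (468^4)^2 ≡ 289^2 = 83521 ≡ 197 (mod 563)
468^16 = (468^8)^2 ≡ 197^2 = 38809 ≡ 525 (mod 563)
468^32 = (468^16)^2 ≡ 525^2 = 275625 ≡ 318 (mod 563)
468^38 = 468^32 · 468^4 · 468^2 ≡ 318 · 289 · 17 ≡ 9 (mod 563).

9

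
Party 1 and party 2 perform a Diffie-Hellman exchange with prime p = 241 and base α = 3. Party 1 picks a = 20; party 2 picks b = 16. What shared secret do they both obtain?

Party 2 sends B = α^b mod p = 3^16 mod 241.
3^1 ≡ 3 (mod 241)
3^2 = (3^1)^2 ≡ 3^2 = 9 ≡ 9 (mod 241)
3^4 = (3^2)^2 ≡ 9^2 = 81 ≡ 81 (mod 241)
3^8 = (3^4)^2 ≡ 81^2 = 6561 ≡ 54 (mod 241)
3^16 = (3^8)^2 ≡ 54^2 = 2916 ≡ 24 (mod 241)
So B = 24. Party 1 then computes K = B^a mod p = 24^20 mod 241.
24^1 ≡ 24 (mod 241)
24^2 = (24^1)^2 ≡ 24^2 = 576 ≡ 94 (mod 241)
24^4 = (24^2)^2 ≡ 94^2 = 8836 ≡ 160 (mod 241)
24^8 = (24^4)^2 ≡ 160^2 = 25600 ≡ 54 (mod 241)
24^16 = (24^8)^2 ≡ 54^2 = 2916 ≡ 24 (mod 241)
24^20 = 24^16 · 24^4 ≡ 24 · 160 ≡ 225 (mod 241).

225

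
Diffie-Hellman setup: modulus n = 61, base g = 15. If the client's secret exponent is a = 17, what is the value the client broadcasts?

Public value = 15^17 mod 61.
15^1 ≡ 15 (mod 61)
15^2 = (15^1)^2 ≡ 15^2 = 225 ≡ 42 (mod 61)
15^4 = (15^2)^2 ≡ 42^2 = 1764 ≡ 56 (mod 61)
15^8 = (15^4)^2 ≡ 56^2 = 3136 ≡ 25 (mod 61)
15^16 = (15^8)^2 ≡ 25^2 = 625 ≡ 15 (mod 61)
15^17 = 15^16 · 15^1 ≡ 15 · 15 ≡ 42 (mod 61).

42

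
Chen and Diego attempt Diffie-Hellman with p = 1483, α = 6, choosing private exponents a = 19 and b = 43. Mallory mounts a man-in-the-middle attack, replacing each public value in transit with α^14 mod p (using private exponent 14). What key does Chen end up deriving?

391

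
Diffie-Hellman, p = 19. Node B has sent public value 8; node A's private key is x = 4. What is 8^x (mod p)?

11

Shared key K = 8^4 mod 19.
8^1 ≡ 8 (mod 19)
8^2 = (8^1)^2 ≡ 8^2 = 64 ≡ 7 (mod 19)
8^4 = (8^2)^2 ≡ 7^2 = 49 ≡ 11 (mod 19)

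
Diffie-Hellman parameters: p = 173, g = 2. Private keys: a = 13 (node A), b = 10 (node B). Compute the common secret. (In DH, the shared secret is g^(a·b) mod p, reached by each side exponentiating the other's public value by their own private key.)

13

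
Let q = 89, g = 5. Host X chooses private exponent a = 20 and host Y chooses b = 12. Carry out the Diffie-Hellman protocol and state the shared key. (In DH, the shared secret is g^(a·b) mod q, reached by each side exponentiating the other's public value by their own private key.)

Host Y sends B = g^b mod q = 5^12 mod 89.
5^1 ≡ 5 (mod 89)
5^2 = (5^1)^2 ≡ 5^2 = 25 ≡ 25 (mod 89)
5^4 = (5^2)^2 ≡ 25^2 = 625 ≡ 2 (mod 89)
5^8 = (5^4)^2 ≡ 2^2 = 4 ≡ 4 (mod 89)
5^12 = 5^8 · 5^4 ≡ 4 · 2 ≡ 8 (mod 89).
So B = 8. Host X then computes K = B^a mod q = 8^20 mod 89.
8^1 ≡ 8 (mod 89)
8^2 = (8^1)^2 ≡ 8^2 = 64 ≡ 64 (mod 89)
8^4 = (8^2)^2 ≡ 64^2 = 4096 ≡ 2 (mod 89)
8^8 = (8^4)^2 ≡ 2^2 = 4 ≡ 4 (mod 89)
8^16 = (8^8)^2 ≡ 4^2 = 16 ≡ 16 (mod 89)
8^20 = 8^16 · 8^4 ≡ 16 · 2 ≡ 32 (mod 89).

32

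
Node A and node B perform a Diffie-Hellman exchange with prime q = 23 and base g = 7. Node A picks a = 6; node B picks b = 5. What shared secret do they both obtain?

12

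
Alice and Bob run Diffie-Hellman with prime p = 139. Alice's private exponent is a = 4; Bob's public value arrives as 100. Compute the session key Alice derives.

Shared key K = 100^4 mod 139.
100^1 ≡ 100 (mod 139)
100^2 = (100^1)^2 ≡ 100^2 = 10000 ≡ 131 (mod 139)
100^4 = (100^2)^2 ≡ 131^2 = 17161 ≡ 64 (mod 139)

64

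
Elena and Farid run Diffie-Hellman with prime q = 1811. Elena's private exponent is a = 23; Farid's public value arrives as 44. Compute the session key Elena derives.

Shared key K = 44^23 mod 1811.
44^1 ≡ 44 (mod 1811)
44^2 = (44^1)^2 ≡ 44^2 = 1936 ≡ 125 (mod 1811)
44^4 = (44^2)^2 ≡ 125^2 = 15625 ≡ 1137 (mod 1811)
44^8 = (44^4)^2 ≡ 1137^2 = 1292769 ≡ 1526 (mod 1811)
44^16 = (44^8)^2 ≡ 1526^2 = 2328676 ≡ 1541 (mod 1811)
44^23 = 44^16 · 44^4 · 44^2 · 44^1 ≡ 1541 · 1137 · 125 · 44 ≡ 1008 (mod 1811).

1008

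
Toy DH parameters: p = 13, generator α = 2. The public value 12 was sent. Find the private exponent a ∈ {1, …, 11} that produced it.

6

Try successive powers of 2 modulo 13:
2^1 ≡ 2
2^2 ≡ 4
2^3 ≡ 8
2^4 ≡ 3
2^5 ≡ 6
2^6 ≡ 12
Found: a = 6.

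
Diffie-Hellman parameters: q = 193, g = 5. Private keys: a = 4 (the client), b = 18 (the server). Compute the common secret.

The client sends A = g^a mod q = 5^4 mod 193.
5^1 ≡ 5 (mod 193)
5^2 = (5^1)^2 ≡ 5^2 = 25 ≡ 25 (mod 193)
5^4 = (5^2)^2 ≡ 25^2 = 625 ≡ 46 (mod 193)
So A = 46. The server then computes K = A^b mod q = 46^18 mod 193.
46^1 ≡ 46 (mod 193)
46^2 = (46^1)^2 ≡ 46^2 = 2116 ≡ 186 (mod 193)
46^4 = (46^2)^2 ≡ 186^2 = 34596 ≡ 49 (mod 193)
46^8 = (46^4)^2 ≡ 49^2 = 2401 ≡ 85 (mod 193)
46^16 = (46^8)^2 ≡ 85^2 = 7225 ≡ 84 (mod 193)
46^18 = 46^16 · 46^2 ≡ 84 · 186 ≡ 184 (mod 193).

184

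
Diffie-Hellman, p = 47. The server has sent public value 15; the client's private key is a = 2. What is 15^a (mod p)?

Shared key K = 15^2 mod 47.
15^1 ≡ 15 (mod 47)
15^2 = (15^1)^2 ≡ 15^2 = 225 ≡ 37 (mod 47)

37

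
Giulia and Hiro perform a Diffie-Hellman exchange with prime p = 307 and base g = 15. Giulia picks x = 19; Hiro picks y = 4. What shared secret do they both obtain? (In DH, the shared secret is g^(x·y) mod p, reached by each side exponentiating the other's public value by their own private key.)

196

Giulia sends A = g^x mod p = 15^19 mod 307.
15^1 ≡ 15 (mod 307)
15^2 = (15^1)^2 ≡ 15^2 = 225 ≡ 225 (mod 307)
15^4 = (15^2)^2 ≡ 225^2 = 50625 ≡ 277 (mod 307)
15^8 = (15^4)^2 ≡ 277^2 = 76729 ≡ 286 (mod 307)
15^16 = (15^8)^2 ≡ 286^2 = 81796 ≡ 134 (mod 307)
15^19 = 15^16 · 15^2 · 15^1 ≡ 134 · 225 · 15 ≡ 39 (mod 307).
So A = 39. Hiro then computes K = A^y mod p = 39^4 mod 307.
39^1 ≡ 39 (mod 307)
39^2 = (39^1)^2 ≡ 39^2 = 1521 ≡ 293 (mod 307)
39^4 = (39^2)^2 ≡ 293^2 = 85849 ≡ 196 (mod 307)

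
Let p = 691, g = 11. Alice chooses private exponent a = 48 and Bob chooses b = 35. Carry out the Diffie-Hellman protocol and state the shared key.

672

Bob sends B = g^b mod p = 11^35 mod 691.
11^1 ≡ 11 (mod 691)
11^2 = (11^1)^2 ≡ 11^2 = 121 ≡ 121 (mod 691)
11^4 = (11^2)^2 ≡ 121^2 = 14641 ≡ 130 (mod 691)
11^8 = (11^4)^2 ≡ 130^2 = 16900 ≡ 316 (mod 691)
11^16 = (11^8)^2 ≡ 316^2 = 99856 ≡ 352 (mod 691)
11^32 = (11^16)^2 ≡ 352^2 = 123904 ≡ 215 (mod 691)
11^35 = 11^32 · 11^2 · 11^1 ≡ 215 · 121 · 11 ≡ 91 (mod 691).
So B = 91. Alice then computes K = B^a mod p = 91^48 mod 691.
91^1 ≡ 91 (mod 691)
91^2 = (91^1)^2 ≡ 91^2 = 8281 ≡ 680 (mod 691)
91^4 = (91^2)^2 ≡ 680^2 = 462400 ≡ 121 (mod 691)
91^8 = (91^4)^2 ≡ 121^2 = 14641 ≡ 130 (mod 691)
91^16 = (91^8)^2 ≡ 130^2 = 16900 ≡ 316 (mod 691)
91^32 = (91^16)^2 ≡ 316^2 = 99856 ≡ 352 (mod 691)
91^48 = 91^32 · 91^16 ≡ 352 · 316 ≡ 672 (mod 691).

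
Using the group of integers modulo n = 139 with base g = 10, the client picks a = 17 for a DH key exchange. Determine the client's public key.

Public value = 10^17 (mod 139).
10^1 ≡ 10 (mod 139)
10^2 = (10^1)^2 ≡ 10^2 = 100 ≡ 100 (mod 139)
10^4 = (10^2)^2 ≡ 100^2 = 10000 ≡ 131 (mod 139)
10^8 = (10^4)^2 ≡ 131^2 = 17161 ≡ 64 (mod 139)
10^16 = (10^8)^2 ≡ 64^2 = 4096 ≡ 65 (mod 139)
10^17 = 10^16 · 10^1 ≡ 65 · 10 ≡ 94 (mod 139).

94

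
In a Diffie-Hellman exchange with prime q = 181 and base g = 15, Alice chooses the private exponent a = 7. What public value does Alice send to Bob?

81

Public value = 15^7 mod 181.
15^1 ≡ 15 (mod 181)
15^2 = (15^1)^2 ≡ 15^2 = 225 ≡ 44 (mod 181)
15^4 = (15^2)^2 ≡ 44^2 = 1936 ≡ 126 (mod 181)
15^7 = 15^4 · 15^2 · 15^1 ≡ 126 · 44 · 15 ≡ 81 (mod 181).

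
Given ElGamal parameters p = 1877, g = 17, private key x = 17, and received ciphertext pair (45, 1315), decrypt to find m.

1276

Shared mask s = c₁^x mod p = 45^17 mod 1877.
45^1 ≡ 45 (mod 1877)
45^2 = (45^1)^2 ≡ 45^2 = 2025 ≡ 148 (mod 1877)
45^4 = (45^2)^2 ≡ 148^2 = 21904 ≡ 1257 (mod 1877)
45^8 = (45^4)^2 ≡ 1257^2 = 1580049 ≡ 1492 (mod 1877)
45^16 = (45^8)^2 ≡ 1492^2 = 2226064 ≡ 1819 (mod 1877)
45^17 = 45^16 · 45^1 ≡ 1819 · 45 ≡ 1144 (mod 1877).
So s = 1144; s⁻¹ ≡ 1160 (mod 1877).
m = c₂ · s⁻¹ mod 1877 = 1315 · 1160 mod 1877 = 1276.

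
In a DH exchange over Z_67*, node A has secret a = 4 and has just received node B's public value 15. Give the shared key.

Shared key K = 15^4 mod 67.
15^1 ≡ 15 (mod 67)
15^2 = (15^1)^2 ≡ 15^2 = 225 ≡ 24 (mod 67)
15^4 = (15^2)^2 ≡ 24^2 = 576 ≡ 40 (mod 67)

40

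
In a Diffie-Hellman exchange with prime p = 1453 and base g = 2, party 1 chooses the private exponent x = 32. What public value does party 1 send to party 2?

1006

Public value = 2^32 (mod 1453).
2^1 ≡ 2 (mod 1453)
2^2 = (2^1)^2 ≡ 2^2 = 4 ≡ 4 (mod 1453)
2^4 = (2^2)^2 ≡ 4^2 = 16 ≡ 16 (mod 1453)
2^8 = (2^4)^2 ≡ 16^2 = 256 ≡ 256 (mod 1453)
2^16 = (2^8)^2 ≡ 256^2 = 65536 ≡ 151 (mod 1453)
2^32 = (2^16)^2 ≡ 151^2 = 22801 ≡ 1006 (mod 1453)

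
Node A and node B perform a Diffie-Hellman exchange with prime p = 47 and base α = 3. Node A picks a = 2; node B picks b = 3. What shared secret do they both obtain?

Node B sends B = α^b mod p = 3^3 mod 47.
3^1 ≡ 3 (mod 47)
3^2 = (3^1)^2 ≡ 3^2 = 9 ≡ 9 (mod 47)
3^3 = 3^2 · 3^1 ≡ 9 · 3 ≡ 27 (mod 47).
So B = 27. Node A then computes K = B^a mod p = 27^2 mod 47.
27^1 ≡ 27 (mod 47)
27^2 = (27^1)^2 ≡ 27^2 = 729 ≡ 24 (mod 47)

24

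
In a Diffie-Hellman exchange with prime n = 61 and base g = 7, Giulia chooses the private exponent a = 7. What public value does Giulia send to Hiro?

Public value = 7^7 mod 61.
7^1 ≡ 7 (mod 61)
7^2 = (7^1)^2 ≡ 7^2 = 49 ≡ 49 (mod 61)
7^4 = (7^2)^2 ≡ 49^2 = 2401 ≡ 22 (mod 61)
7^7 = 7^4 · 7^2 · 7^1 ≡ 22 · 49 · 7 ≡ 43 (mod 61).

43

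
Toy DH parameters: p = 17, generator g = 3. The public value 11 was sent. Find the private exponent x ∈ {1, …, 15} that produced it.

Try successive powers of 3 modulo 17:
3^1 ≡ 3
3^2 ≡ 9
3^3 ≡ 10
3^4 ≡ 13
3^5 ≡ 5
3^6 ≡ 15
3^7 ≡ 11
Found: x = 7.

7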